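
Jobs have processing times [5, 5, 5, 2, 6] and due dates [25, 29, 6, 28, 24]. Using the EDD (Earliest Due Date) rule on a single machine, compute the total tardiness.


Sort by due date (EDD order): [(5, 6), (6, 24), (5, 25), (2, 28), (5, 29)]
Compute completion times and tardiness:
  Job 1: p=5, d=6, C=5, tardiness=max(0,5-6)=0
  Job 2: p=6, d=24, C=11, tardiness=max(0,11-24)=0
  Job 3: p=5, d=25, C=16, tardiness=max(0,16-25)=0
  Job 4: p=2, d=28, C=18, tardiness=max(0,18-28)=0
  Job 5: p=5, d=29, C=23, tardiness=max(0,23-29)=0
Total tardiness = 0

0


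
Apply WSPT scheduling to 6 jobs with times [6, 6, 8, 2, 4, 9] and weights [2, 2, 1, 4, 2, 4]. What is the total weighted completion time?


Compute p/w ratios and sort ascending (WSPT): [(2, 4), (4, 2), (9, 4), (6, 2), (6, 2), (8, 1)]
Compute weighted completion times:
  Job (p=2,w=4): C=2, w*C=4*2=8
  Job (p=4,w=2): C=6, w*C=2*6=12
  Job (p=9,w=4): C=15, w*C=4*15=60
  Job (p=6,w=2): C=21, w*C=2*21=42
  Job (p=6,w=2): C=27, w*C=2*27=54
  Job (p=8,w=1): C=35, w*C=1*35=35
Total weighted completion time = 211

211


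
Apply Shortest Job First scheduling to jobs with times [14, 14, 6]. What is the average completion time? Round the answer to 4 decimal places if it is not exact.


SJF order (ascending): [6, 14, 14]
Completion times:
  Job 1: burst=6, C=6
  Job 2: burst=14, C=20
  Job 3: burst=14, C=34
Average completion = 60/3 = 20.0

20.0


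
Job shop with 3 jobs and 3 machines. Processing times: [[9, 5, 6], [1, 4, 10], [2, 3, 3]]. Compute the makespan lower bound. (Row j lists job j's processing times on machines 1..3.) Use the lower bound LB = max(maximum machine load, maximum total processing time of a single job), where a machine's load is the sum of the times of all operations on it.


Machine loads:
  Machine 1: 9 + 1 + 2 = 12
  Machine 2: 5 + 4 + 3 = 12
  Machine 3: 6 + 10 + 3 = 19
Max machine load = 19
Job totals:
  Job 1: 20
  Job 2: 15
  Job 3: 8
Max job total = 20
Lower bound = max(19, 20) = 20

20


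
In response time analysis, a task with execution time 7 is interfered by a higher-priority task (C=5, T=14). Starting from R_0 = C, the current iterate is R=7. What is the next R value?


R_next = C + ceil(R_prev / T_hp) * C_hp
ceil(7 / 14) = ceil(0.5) = 1
Interference = 1 * 5 = 5
R_next = 7 + 5 = 12

12


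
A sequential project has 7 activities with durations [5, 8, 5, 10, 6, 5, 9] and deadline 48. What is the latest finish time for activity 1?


LF(activity 1) = deadline - sum of successor durations
Successors: activities 2 through 7 with durations [8, 5, 10, 6, 5, 9]
Sum of successor durations = 43
LF = 48 - 43 = 5

5


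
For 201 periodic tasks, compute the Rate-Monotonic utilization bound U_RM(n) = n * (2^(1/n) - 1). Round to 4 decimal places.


Compute 2^(1/201) = 1.0034544463
Subtract 1: 1.0034544463 - 1 = 0.0034544463
Multiply by n: 201 * 0.0034544463 = 0.6943437063
Round to 4 dp: 0.6943

0.6943


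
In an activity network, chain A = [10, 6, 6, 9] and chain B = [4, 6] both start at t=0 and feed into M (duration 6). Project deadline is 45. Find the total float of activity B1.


Forward pass: ES(B1) = sum of predecessors on chain B = 0
EF = ES + duration = 0 + 4 = 4
Backward pass: LF(M) = deadline = 45; LS(M) = 45 - 6 = 39
LF(B1) = LS(M) - sum(successors on chain B) = 39 - 6 = 33
LS = LF - duration = 33 - 4 = 29
Total float = LS - ES = 29 - 0 = 29

29


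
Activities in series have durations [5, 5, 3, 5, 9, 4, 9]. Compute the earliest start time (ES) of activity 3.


Activity 3 starts after activities 1 through 2 complete.
Predecessor durations: [5, 5]
ES = 5 + 5 = 10

10


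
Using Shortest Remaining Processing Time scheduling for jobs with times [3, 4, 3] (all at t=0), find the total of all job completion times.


Since all jobs arrive at t=0, SRPT equals SPT ordering.
SPT order: [3, 3, 4]
Completion times:
  Job 1: p=3, C=3
  Job 2: p=3, C=6
  Job 3: p=4, C=10
Total completion time = 3 + 6 + 10 = 19

19


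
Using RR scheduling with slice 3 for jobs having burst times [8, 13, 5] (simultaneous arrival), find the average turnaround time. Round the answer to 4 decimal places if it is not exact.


Time quantum = 3
Execution trace:
  J1 runs 3 units, time = 3
  J2 runs 3 units, time = 6
  J3 runs 3 units, time = 9
  J1 runs 3 units, time = 12
  J2 runs 3 units, time = 15
  J3 runs 2 units, time = 17
  J1 runs 2 units, time = 19
  J2 runs 3 units, time = 22
  J2 runs 3 units, time = 25
  J2 runs 1 units, time = 26
Finish times: [19, 26, 17]
Average turnaround = 62/3 = 20.6667

20.6667


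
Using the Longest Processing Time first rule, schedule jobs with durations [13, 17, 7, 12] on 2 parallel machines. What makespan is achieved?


Sort jobs in decreasing order (LPT): [17, 13, 12, 7]
Assign each job to the least loaded machine:
  Machine 1: jobs [17, 7], load = 24
  Machine 2: jobs [13, 12], load = 25
Makespan = max load = 25

25


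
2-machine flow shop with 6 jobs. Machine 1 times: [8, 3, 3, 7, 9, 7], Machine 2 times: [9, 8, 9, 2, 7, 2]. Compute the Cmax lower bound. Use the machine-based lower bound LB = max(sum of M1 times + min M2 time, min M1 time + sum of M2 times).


LB1 = sum(M1 times) + min(M2 times) = 37 + 2 = 39
LB2 = min(M1 times) + sum(M2 times) = 3 + 37 = 40
Lower bound = max(LB1, LB2) = max(39, 40) = 40

40


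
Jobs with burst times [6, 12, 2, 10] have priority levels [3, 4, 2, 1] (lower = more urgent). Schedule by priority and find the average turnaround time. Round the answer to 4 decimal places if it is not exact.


Sort by priority (ascending = highest first):
Order: [(1, 10), (2, 2), (3, 6), (4, 12)]
Completion times:
  Priority 1, burst=10, C=10
  Priority 2, burst=2, C=12
  Priority 3, burst=6, C=18
  Priority 4, burst=12, C=30
Average turnaround = 70/4 = 17.5

17.5


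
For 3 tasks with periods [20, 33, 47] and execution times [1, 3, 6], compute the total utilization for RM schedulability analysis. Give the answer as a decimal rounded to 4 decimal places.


Compute individual utilizations (exact fractions):
  Task 1: C/T = 1/20 (approx. 0.05)
  Task 2: C/T = 3/33 = 1/11 (approx. 0.0909)
  Task 3: C/T = 6/47 (approx. 0.1277)
Total utilization U = 1/20 + 1/11 + 6/47 = 2777/10340
Rounded to 4 decimal places: U = 0.2686
RM (Liu & Layland) bound for 3 tasks = 0.779763; compare with U = 2777/10340 (approx. 0.268569)
U <= bound, so schedulable by RM sufficient condition.

0.2686


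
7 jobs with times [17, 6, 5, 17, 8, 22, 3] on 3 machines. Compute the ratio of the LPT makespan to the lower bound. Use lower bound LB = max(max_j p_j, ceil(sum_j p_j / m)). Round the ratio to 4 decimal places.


LPT order: [22, 17, 17, 8, 6, 5, 3]
Machine loads after assignment: [27, 25, 26]
LPT makespan = 27
Lower bound = max(max_job, ceil(total/3)) = max(22, 26) = 26
Ratio = 27 / 26 = 1.0385

1.0385


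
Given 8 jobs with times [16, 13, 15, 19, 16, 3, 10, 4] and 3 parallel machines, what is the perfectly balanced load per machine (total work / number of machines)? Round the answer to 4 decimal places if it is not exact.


Total processing time = 16 + 13 + 15 + 19 + 16 + 3 + 10 + 4 = 96
Number of machines = 3
Ideal balanced load = 96 / 3 = 32.0

32.0


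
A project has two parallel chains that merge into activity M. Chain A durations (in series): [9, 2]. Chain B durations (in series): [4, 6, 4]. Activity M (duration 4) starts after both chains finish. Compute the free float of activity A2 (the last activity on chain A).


ES(A2) = sum of predecessors on chain A = 9
EF(A2) = ES + duration = 9 + 2 = 11
Successor of A2 is M. ES(M) = max(sum(A), sum(B)) = max(11, 14) = 14
Free float = ES(successor) - EF(current) = 14 - 11 = 3

3


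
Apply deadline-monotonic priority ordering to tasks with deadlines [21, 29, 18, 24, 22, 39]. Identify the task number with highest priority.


Sort tasks by relative deadline (ascending):
  Task 3: deadline = 18
  Task 1: deadline = 21
  Task 5: deadline = 22
  Task 4: deadline = 24
  Task 2: deadline = 29
  Task 6: deadline = 39
Priority order (highest first): [3, 1, 5, 4, 2, 6]
Highest priority task = 3

3


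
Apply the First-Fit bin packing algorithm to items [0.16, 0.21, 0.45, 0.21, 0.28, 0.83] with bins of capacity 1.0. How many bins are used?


Place items sequentially using First-Fit:
  Item 0.16 -> new Bin 1
  Item 0.21 -> Bin 1 (now 0.37)
  Item 0.45 -> Bin 1 (now 0.82)
  Item 0.21 -> new Bin 2
  Item 0.28 -> Bin 2 (now 0.49)
  Item 0.83 -> new Bin 3
Total bins used = 3

3


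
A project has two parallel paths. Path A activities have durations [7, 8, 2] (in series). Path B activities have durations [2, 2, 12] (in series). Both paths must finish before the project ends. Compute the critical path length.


Path A total = 7 + 8 + 2 = 17
Path B total = 2 + 2 + 12 = 16
Critical path = longest path = max(17, 16) = 17

17


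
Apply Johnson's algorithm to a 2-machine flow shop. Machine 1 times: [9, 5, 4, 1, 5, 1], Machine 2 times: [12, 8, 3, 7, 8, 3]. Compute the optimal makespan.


Apply Johnson's rule:
  Group 1 (a <= b): [(4, 1, 7), (6, 1, 3), (2, 5, 8), (5, 5, 8), (1, 9, 12)]
  Group 2 (a > b): [(3, 4, 3)]
Optimal job order: [4, 6, 2, 5, 1, 3]
Schedule:
  Job 4: M1 done at 1, M2 done at 8
  Job 6: M1 done at 2, M2 done at 11
  Job 2: M1 done at 7, M2 done at 19
  Job 5: M1 done at 12, M2 done at 27
  Job 1: M1 done at 21, M2 done at 39
  Job 3: M1 done at 25, M2 done at 42
Makespan = 42

42


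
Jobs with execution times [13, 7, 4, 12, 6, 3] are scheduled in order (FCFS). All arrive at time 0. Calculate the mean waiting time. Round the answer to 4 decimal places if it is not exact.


FCFS order (as given): [13, 7, 4, 12, 6, 3]
Waiting times:
  Job 1: wait = 0
  Job 2: wait = 13
  Job 3: wait = 20
  Job 4: wait = 24
  Job 5: wait = 36
  Job 6: wait = 42
Sum of waiting times = 135
Average waiting time = 135/6 = 22.5

22.5


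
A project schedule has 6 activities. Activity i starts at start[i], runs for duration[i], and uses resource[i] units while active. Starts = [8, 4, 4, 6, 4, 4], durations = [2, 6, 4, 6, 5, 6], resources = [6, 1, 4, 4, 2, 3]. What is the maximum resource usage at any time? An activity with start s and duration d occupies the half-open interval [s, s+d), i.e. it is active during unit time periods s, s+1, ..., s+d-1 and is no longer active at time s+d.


Each activity i is active on [start_i, start_i + duration_i).
Compute total resource usage per time slot:
  t=0: active resources = [], total = 0
  t=1: active resources = [], total = 0
  t=2: active resources = [], total = 0
  t=3: active resources = [], total = 0
  t=4: active resources = [1, 4, 2, 3], total = 10
  t=5: active resources = [1, 4, 2, 3], total = 10
  t=6: active resources = [1, 4, 4, 2, 3], total = 14
  t=7: active resources = [1, 4, 4, 2, 3], total = 14
  t=8: active resources = [6, 1, 4, 2, 3], total = 16
  t=9: active resources = [6, 1, 4, 3], total = 14
  t=10: active resources = [4], total = 4
  t=11: active resources = [4], total = 4
Peak resource demand = 16

16


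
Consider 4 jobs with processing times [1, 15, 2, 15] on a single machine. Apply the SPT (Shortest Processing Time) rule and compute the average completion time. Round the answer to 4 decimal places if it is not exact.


Sort jobs by processing time (SPT order): [1, 2, 15, 15]
Compute completion times sequentially:
  Job 1: processing = 1, completes at 1
  Job 2: processing = 2, completes at 3
  Job 3: processing = 15, completes at 18
  Job 4: processing = 15, completes at 33
Sum of completion times = 55
Average completion time = 55/4 = 13.75

13.75


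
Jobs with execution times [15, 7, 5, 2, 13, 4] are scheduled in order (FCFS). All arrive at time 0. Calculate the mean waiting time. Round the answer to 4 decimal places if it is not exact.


FCFS order (as given): [15, 7, 5, 2, 13, 4]
Waiting times:
  Job 1: wait = 0
  Job 2: wait = 15
  Job 3: wait = 22
  Job 4: wait = 27
  Job 5: wait = 29
  Job 6: wait = 42
Sum of waiting times = 135
Average waiting time = 135/6 = 22.5

22.5


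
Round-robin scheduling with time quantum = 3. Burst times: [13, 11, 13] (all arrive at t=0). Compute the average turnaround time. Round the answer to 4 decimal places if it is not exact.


Time quantum = 3
Execution trace:
  J1 runs 3 units, time = 3
  J2 runs 3 units, time = 6
  J3 runs 3 units, time = 9
  J1 runs 3 units, time = 12
  J2 runs 3 units, time = 15
  J3 runs 3 units, time = 18
  J1 runs 3 units, time = 21
  J2 runs 3 units, time = 24
  J3 runs 3 units, time = 27
  J1 runs 3 units, time = 30
  J2 runs 2 units, time = 32
  J3 runs 3 units, time = 35
  J1 runs 1 units, time = 36
  J3 runs 1 units, time = 37
Finish times: [36, 32, 37]
Average turnaround = 105/3 = 35.0

35.0


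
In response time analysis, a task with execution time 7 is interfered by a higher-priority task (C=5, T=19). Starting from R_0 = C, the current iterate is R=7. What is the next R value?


R_next = C + ceil(R_prev / T_hp) * C_hp
ceil(7 / 19) = ceil(0.3684) = 1
Interference = 1 * 5 = 5
R_next = 7 + 5 = 12

12


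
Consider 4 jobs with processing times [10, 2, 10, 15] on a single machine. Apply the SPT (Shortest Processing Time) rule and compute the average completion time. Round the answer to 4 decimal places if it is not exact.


Sort jobs by processing time (SPT order): [2, 10, 10, 15]
Compute completion times sequentially:
  Job 1: processing = 2, completes at 2
  Job 2: processing = 10, completes at 12
  Job 3: processing = 10, completes at 22
  Job 4: processing = 15, completes at 37
Sum of completion times = 73
Average completion time = 73/4 = 18.25

18.25


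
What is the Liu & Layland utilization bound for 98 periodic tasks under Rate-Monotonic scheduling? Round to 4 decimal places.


Compute 2^(1/98) = 1.0070980027
Subtract 1: 1.0070980027 - 1 = 0.0070980027
Multiply by n: 98 * 0.0070980027 = 0.6956042646
Round to 4 dp: 0.6956

0.6956


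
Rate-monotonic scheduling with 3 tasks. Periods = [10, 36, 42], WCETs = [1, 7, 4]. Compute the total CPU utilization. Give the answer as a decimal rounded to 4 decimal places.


Compute individual utilizations (exact fractions):
  Task 1: C/T = 1/10 (approx. 0.1)
  Task 2: C/T = 7/36 (approx. 0.1944)
  Task 3: C/T = 4/42 = 2/21 (approx. 0.0952)
Total utilization U = 1/10 + 7/36 + 2/21 = 491/1260
Rounded to 4 decimal places: U = 0.3897
RM (Liu & Layland) bound for 3 tasks = 0.779763; compare with U = 491/1260 (approx. 0.389683)
U <= bound, so schedulable by RM sufficient condition.

0.3897


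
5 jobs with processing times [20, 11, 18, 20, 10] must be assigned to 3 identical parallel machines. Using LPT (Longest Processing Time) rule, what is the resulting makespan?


Sort jobs in decreasing order (LPT): [20, 20, 18, 11, 10]
Assign each job to the least loaded machine:
  Machine 1: jobs [20, 10], load = 30
  Machine 2: jobs [20], load = 20
  Machine 3: jobs [18, 11], load = 29
Makespan = max load = 30

30


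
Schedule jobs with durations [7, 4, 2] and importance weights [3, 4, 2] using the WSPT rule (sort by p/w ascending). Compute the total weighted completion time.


Compute p/w ratios and sort ascending (WSPT): [(4, 4), (2, 2), (7, 3)]
Compute weighted completion times:
  Job (p=4,w=4): C=4, w*C=4*4=16
  Job (p=2,w=2): C=6, w*C=2*6=12
  Job (p=7,w=3): C=13, w*C=3*13=39
Total weighted completion time = 67

67


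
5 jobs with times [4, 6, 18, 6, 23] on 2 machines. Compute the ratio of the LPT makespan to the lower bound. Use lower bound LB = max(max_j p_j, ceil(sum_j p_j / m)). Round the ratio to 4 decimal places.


LPT order: [23, 18, 6, 6, 4]
Machine loads after assignment: [29, 28]
LPT makespan = 29
Lower bound = max(max_job, ceil(total/2)) = max(23, 29) = 29
Ratio = 29 / 29 = 1.0

1.0


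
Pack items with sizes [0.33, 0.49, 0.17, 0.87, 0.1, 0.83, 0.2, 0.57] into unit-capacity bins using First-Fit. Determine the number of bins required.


Place items sequentially using First-Fit:
  Item 0.33 -> new Bin 1
  Item 0.49 -> Bin 1 (now 0.82)
  Item 0.17 -> Bin 1 (now 0.99)
  Item 0.87 -> new Bin 2
  Item 0.1 -> Bin 2 (now 0.97)
  Item 0.83 -> new Bin 3
  Item 0.2 -> new Bin 4
  Item 0.57 -> Bin 4 (now 0.77)
Total bins used = 4

4


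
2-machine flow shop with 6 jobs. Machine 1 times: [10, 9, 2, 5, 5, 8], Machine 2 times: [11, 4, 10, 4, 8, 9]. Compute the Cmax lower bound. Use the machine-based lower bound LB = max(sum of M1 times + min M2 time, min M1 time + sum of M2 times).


LB1 = sum(M1 times) + min(M2 times) = 39 + 4 = 43
LB2 = min(M1 times) + sum(M2 times) = 2 + 46 = 48
Lower bound = max(LB1, LB2) = max(43, 48) = 48

48


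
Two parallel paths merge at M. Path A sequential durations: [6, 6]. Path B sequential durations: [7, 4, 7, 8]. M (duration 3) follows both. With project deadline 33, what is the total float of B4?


Forward pass: ES(B4) = sum of predecessors on chain B = 18
EF = ES + duration = 18 + 8 = 26
Backward pass: LF(M) = deadline = 33; LS(M) = 33 - 3 = 30
LF(B4) = LS(M) - sum(successors on chain B) = 30 - 0 = 30
LS = LF - duration = 30 - 8 = 22
Total float = LS - ES = 22 - 18 = 4

4


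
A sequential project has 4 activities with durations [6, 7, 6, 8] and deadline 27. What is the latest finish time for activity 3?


LF(activity 3) = deadline - sum of successor durations
Successors: activities 4 through 4 with durations [8]
Sum of successor durations = 8
LF = 27 - 8 = 19

19


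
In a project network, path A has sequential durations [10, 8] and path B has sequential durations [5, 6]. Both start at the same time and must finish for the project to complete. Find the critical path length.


Path A total = 10 + 8 = 18
Path B total = 5 + 6 = 11
Critical path = longest path = max(18, 11) = 18

18


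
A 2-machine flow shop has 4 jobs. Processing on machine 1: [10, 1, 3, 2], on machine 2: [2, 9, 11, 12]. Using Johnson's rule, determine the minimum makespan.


Apply Johnson's rule:
  Group 1 (a <= b): [(2, 1, 9), (4, 2, 12), (3, 3, 11)]
  Group 2 (a > b): [(1, 10, 2)]
Optimal job order: [2, 4, 3, 1]
Schedule:
  Job 2: M1 done at 1, M2 done at 10
  Job 4: M1 done at 3, M2 done at 22
  Job 3: M1 done at 6, M2 done at 33
  Job 1: M1 done at 16, M2 done at 35
Makespan = 35

35


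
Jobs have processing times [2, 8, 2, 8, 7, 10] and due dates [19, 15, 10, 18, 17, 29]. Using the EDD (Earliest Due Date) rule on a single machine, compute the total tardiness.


Sort by due date (EDD order): [(2, 10), (8, 15), (7, 17), (8, 18), (2, 19), (10, 29)]
Compute completion times and tardiness:
  Job 1: p=2, d=10, C=2, tardiness=max(0,2-10)=0
  Job 2: p=8, d=15, C=10, tardiness=max(0,10-15)=0
  Job 3: p=7, d=17, C=17, tardiness=max(0,17-17)=0
  Job 4: p=8, d=18, C=25, tardiness=max(0,25-18)=7
  Job 5: p=2, d=19, C=27, tardiness=max(0,27-19)=8
  Job 6: p=10, d=29, C=37, tardiness=max(0,37-29)=8
Total tardiness = 23

23


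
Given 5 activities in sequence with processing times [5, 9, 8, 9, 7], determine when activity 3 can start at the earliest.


Activity 3 starts after activities 1 through 2 complete.
Predecessor durations: [5, 9]
ES = 5 + 9 = 14

14


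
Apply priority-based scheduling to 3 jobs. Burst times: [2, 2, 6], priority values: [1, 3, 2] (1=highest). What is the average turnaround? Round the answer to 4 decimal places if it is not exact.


Sort by priority (ascending = highest first):
Order: [(1, 2), (2, 6), (3, 2)]
Completion times:
  Priority 1, burst=2, C=2
  Priority 2, burst=6, C=8
  Priority 3, burst=2, C=10
Average turnaround = 20/3 = 6.6667

6.6667


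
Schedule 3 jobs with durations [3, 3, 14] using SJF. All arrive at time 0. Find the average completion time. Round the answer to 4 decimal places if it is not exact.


SJF order (ascending): [3, 3, 14]
Completion times:
  Job 1: burst=3, C=3
  Job 2: burst=3, C=6
  Job 3: burst=14, C=20
Average completion = 29/3 = 9.6667

9.6667


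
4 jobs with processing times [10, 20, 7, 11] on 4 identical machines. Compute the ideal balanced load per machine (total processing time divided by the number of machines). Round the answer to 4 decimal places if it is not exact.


Total processing time = 10 + 20 + 7 + 11 = 48
Number of machines = 4
Ideal balanced load = 48 / 4 = 12.0

12.0


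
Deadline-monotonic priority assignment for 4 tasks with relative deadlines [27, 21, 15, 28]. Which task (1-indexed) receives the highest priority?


Sort tasks by relative deadline (ascending):
  Task 3: deadline = 15
  Task 2: deadline = 21
  Task 1: deadline = 27
  Task 4: deadline = 28
Priority order (highest first): [3, 2, 1, 4]
Highest priority task = 3

3


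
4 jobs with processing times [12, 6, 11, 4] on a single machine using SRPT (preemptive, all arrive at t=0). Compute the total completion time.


Since all jobs arrive at t=0, SRPT equals SPT ordering.
SPT order: [4, 6, 11, 12]
Completion times:
  Job 1: p=4, C=4
  Job 2: p=6, C=10
  Job 3: p=11, C=21
  Job 4: p=12, C=33
Total completion time = 4 + 10 + 21 + 33 = 68

68


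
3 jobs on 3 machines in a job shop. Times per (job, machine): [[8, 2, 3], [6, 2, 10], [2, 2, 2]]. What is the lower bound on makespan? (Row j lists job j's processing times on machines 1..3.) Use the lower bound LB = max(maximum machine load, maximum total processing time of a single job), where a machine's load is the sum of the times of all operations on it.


Machine loads:
  Machine 1: 8 + 6 + 2 = 16
  Machine 2: 2 + 2 + 2 = 6
  Machine 3: 3 + 10 + 2 = 15
Max machine load = 16
Job totals:
  Job 1: 13
  Job 2: 18
  Job 3: 6
Max job total = 18
Lower bound = max(16, 18) = 18

18


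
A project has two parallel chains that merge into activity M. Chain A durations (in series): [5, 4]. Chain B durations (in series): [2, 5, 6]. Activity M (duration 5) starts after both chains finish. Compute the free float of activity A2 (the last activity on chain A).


ES(A2) = sum of predecessors on chain A = 5
EF(A2) = ES + duration = 5 + 4 = 9
Successor of A2 is M. ES(M) = max(sum(A), sum(B)) = max(9, 13) = 13
Free float = ES(successor) - EF(current) = 13 - 9 = 4

4


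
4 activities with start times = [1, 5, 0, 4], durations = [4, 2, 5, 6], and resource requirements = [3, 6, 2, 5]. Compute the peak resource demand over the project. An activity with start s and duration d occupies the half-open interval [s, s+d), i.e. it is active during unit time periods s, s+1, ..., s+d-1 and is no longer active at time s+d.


Each activity i is active on [start_i, start_i + duration_i).
Compute total resource usage per time slot:
  t=0: active resources = [2], total = 2
  t=1: active resources = [3, 2], total = 5
  t=2: active resources = [3, 2], total = 5
  t=3: active resources = [3, 2], total = 5
  t=4: active resources = [3, 2, 5], total = 10
  t=5: active resources = [6, 5], total = 11
  t=6: active resources = [6, 5], total = 11
  t=7: active resources = [5], total = 5
  t=8: active resources = [5], total = 5
  t=9: active resources = [5], total = 5
Peak resource demand = 11

11


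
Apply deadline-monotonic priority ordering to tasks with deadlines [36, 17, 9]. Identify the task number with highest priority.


Sort tasks by relative deadline (ascending):
  Task 3: deadline = 9
  Task 2: deadline = 17
  Task 1: deadline = 36
Priority order (highest first): [3, 2, 1]
Highest priority task = 3

3


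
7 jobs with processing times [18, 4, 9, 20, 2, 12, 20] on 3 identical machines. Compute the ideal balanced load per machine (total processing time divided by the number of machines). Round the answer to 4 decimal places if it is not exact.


Total processing time = 18 + 4 + 9 + 20 + 2 + 12 + 20 = 85
Number of machines = 3
Ideal balanced load = 85 / 3 = 28.3333

28.3333


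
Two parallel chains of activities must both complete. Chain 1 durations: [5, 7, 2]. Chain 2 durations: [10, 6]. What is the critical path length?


Path A total = 5 + 7 + 2 = 14
Path B total = 10 + 6 = 16
Critical path = longest path = max(14, 16) = 16

16


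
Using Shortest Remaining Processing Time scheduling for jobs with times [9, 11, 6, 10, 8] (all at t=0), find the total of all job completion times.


Since all jobs arrive at t=0, SRPT equals SPT ordering.
SPT order: [6, 8, 9, 10, 11]
Completion times:
  Job 1: p=6, C=6
  Job 2: p=8, C=14
  Job 3: p=9, C=23
  Job 4: p=10, C=33
  Job 5: p=11, C=44
Total completion time = 6 + 14 + 23 + 33 + 44 = 120

120


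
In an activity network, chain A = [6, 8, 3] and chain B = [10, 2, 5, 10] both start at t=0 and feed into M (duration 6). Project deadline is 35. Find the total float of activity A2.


Forward pass: ES(A2) = sum of predecessors on chain A = 6
EF = ES + duration = 6 + 8 = 14
Backward pass: LF(M) = deadline = 35; LS(M) = 35 - 6 = 29
LF(A2) = LS(M) - sum(successors on chain A) = 29 - 3 = 26
LS = LF - duration = 26 - 8 = 18
Total float = LS - ES = 18 - 6 = 12

12


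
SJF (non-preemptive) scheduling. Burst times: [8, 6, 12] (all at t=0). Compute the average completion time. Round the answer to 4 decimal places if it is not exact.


SJF order (ascending): [6, 8, 12]
Completion times:
  Job 1: burst=6, C=6
  Job 2: burst=8, C=14
  Job 3: burst=12, C=26
Average completion = 46/3 = 15.3333

15.3333


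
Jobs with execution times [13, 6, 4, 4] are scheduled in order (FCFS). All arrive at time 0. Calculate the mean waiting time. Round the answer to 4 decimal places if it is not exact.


FCFS order (as given): [13, 6, 4, 4]
Waiting times:
  Job 1: wait = 0
  Job 2: wait = 13
  Job 3: wait = 19
  Job 4: wait = 23
Sum of waiting times = 55
Average waiting time = 55/4 = 13.75

13.75


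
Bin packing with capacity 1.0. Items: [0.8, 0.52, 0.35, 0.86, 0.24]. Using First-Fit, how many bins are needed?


Place items sequentially using First-Fit:
  Item 0.8 -> new Bin 1
  Item 0.52 -> new Bin 2
  Item 0.35 -> Bin 2 (now 0.87)
  Item 0.86 -> new Bin 3
  Item 0.24 -> new Bin 4
Total bins used = 4

4


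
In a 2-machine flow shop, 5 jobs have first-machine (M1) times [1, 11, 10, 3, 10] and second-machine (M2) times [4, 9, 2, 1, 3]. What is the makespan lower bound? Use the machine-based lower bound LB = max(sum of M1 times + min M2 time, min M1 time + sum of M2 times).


LB1 = sum(M1 times) + min(M2 times) = 35 + 1 = 36
LB2 = min(M1 times) + sum(M2 times) = 1 + 19 = 20
Lower bound = max(LB1, LB2) = max(36, 20) = 36

36


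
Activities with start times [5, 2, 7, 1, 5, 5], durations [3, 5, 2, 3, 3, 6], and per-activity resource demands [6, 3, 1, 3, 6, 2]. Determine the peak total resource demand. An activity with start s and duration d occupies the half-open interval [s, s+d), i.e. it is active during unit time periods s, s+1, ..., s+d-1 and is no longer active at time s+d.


Each activity i is active on [start_i, start_i + duration_i).
Compute total resource usage per time slot:
  t=0: active resources = [], total = 0
  t=1: active resources = [3], total = 3
  t=2: active resources = [3, 3], total = 6
  t=3: active resources = [3, 3], total = 6
  t=4: active resources = [3], total = 3
  t=5: active resources = [6, 3, 6, 2], total = 17
  t=6: active resources = [6, 3, 6, 2], total = 17
  t=7: active resources = [6, 1, 6, 2], total = 15
  t=8: active resources = [1, 2], total = 3
  t=9: active resources = [2], total = 2
  t=10: active resources = [2], total = 2
Peak resource demand = 17

17


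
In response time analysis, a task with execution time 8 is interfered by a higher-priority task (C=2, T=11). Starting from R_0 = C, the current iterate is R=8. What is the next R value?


R_next = C + ceil(R_prev / T_hp) * C_hp
ceil(8 / 11) = ceil(0.7273) = 1
Interference = 1 * 2 = 2
R_next = 8 + 2 = 10

10


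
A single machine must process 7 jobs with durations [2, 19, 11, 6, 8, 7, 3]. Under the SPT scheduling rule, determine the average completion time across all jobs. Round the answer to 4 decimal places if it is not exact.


Sort jobs by processing time (SPT order): [2, 3, 6, 7, 8, 11, 19]
Compute completion times sequentially:
  Job 1: processing = 2, completes at 2
  Job 2: processing = 3, completes at 5
  Job 3: processing = 6, completes at 11
  Job 4: processing = 7, completes at 18
  Job 5: processing = 8, completes at 26
  Job 6: processing = 11, completes at 37
  Job 7: processing = 19, completes at 56
Sum of completion times = 155
Average completion time = 155/7 = 22.1429

22.1429


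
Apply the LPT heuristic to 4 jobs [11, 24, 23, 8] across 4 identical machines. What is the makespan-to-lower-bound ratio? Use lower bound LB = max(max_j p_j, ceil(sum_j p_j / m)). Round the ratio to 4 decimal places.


LPT order: [24, 23, 11, 8]
Machine loads after assignment: [24, 23, 11, 8]
LPT makespan = 24
Lower bound = max(max_job, ceil(total/4)) = max(24, 17) = 24
Ratio = 24 / 24 = 1.0

1.0


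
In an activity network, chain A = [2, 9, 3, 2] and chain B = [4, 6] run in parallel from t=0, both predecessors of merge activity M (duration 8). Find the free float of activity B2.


ES(B2) = sum of predecessors on chain B = 4
EF(B2) = ES + duration = 4 + 6 = 10
Successor of B2 is M. ES(M) = max(sum(A), sum(B)) = max(16, 10) = 16
Free float = ES(successor) - EF(current) = 16 - 10 = 6

6


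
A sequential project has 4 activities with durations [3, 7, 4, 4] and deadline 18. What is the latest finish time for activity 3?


LF(activity 3) = deadline - sum of successor durations
Successors: activities 4 through 4 with durations [4]
Sum of successor durations = 4
LF = 18 - 4 = 14

14


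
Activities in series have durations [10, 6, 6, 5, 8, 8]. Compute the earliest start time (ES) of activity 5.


Activity 5 starts after activities 1 through 4 complete.
Predecessor durations: [10, 6, 6, 5]
ES = 10 + 6 + 6 + 5 = 27

27


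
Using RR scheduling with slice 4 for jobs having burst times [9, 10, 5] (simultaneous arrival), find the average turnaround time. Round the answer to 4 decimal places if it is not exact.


Time quantum = 4
Execution trace:
  J1 runs 4 units, time = 4
  J2 runs 4 units, time = 8
  J3 runs 4 units, time = 12
  J1 runs 4 units, time = 16
  J2 runs 4 units, time = 20
  J3 runs 1 units, time = 21
  J1 runs 1 units, time = 22
  J2 runs 2 units, time = 24
Finish times: [22, 24, 21]
Average turnaround = 67/3 = 22.3333

22.3333


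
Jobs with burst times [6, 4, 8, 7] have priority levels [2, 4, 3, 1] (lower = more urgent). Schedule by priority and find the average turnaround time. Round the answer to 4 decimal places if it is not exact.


Sort by priority (ascending = highest first):
Order: [(1, 7), (2, 6), (3, 8), (4, 4)]
Completion times:
  Priority 1, burst=7, C=7
  Priority 2, burst=6, C=13
  Priority 3, burst=8, C=21
  Priority 4, burst=4, C=25
Average turnaround = 66/4 = 16.5

16.5


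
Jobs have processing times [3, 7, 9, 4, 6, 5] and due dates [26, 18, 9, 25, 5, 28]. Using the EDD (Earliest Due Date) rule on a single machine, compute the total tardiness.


Sort by due date (EDD order): [(6, 5), (9, 9), (7, 18), (4, 25), (3, 26), (5, 28)]
Compute completion times and tardiness:
  Job 1: p=6, d=5, C=6, tardiness=max(0,6-5)=1
  Job 2: p=9, d=9, C=15, tardiness=max(0,15-9)=6
  Job 3: p=7, d=18, C=22, tardiness=max(0,22-18)=4
  Job 4: p=4, d=25, C=26, tardiness=max(0,26-25)=1
  Job 5: p=3, d=26, C=29, tardiness=max(0,29-26)=3
  Job 6: p=5, d=28, C=34, tardiness=max(0,34-28)=6
Total tardiness = 21

21


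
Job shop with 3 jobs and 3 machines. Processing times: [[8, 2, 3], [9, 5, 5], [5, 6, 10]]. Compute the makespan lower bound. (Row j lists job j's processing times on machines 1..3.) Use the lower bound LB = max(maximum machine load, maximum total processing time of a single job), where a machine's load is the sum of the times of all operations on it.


Machine loads:
  Machine 1: 8 + 9 + 5 = 22
  Machine 2: 2 + 5 + 6 = 13
  Machine 3: 3 + 5 + 10 = 18
Max machine load = 22
Job totals:
  Job 1: 13
  Job 2: 19
  Job 3: 21
Max job total = 21
Lower bound = max(22, 21) = 22

22


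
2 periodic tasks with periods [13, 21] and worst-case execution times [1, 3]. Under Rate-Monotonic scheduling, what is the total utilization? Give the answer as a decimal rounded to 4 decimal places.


Compute individual utilizations (exact fractions):
  Task 1: C/T = 1/13 (approx. 0.0769)
  Task 2: C/T = 3/21 = 1/7 (approx. 0.1429)
Total utilization U = 1/13 + 1/7 = 20/91
Rounded to 4 decimal places: U = 0.2198
RM (Liu & Layland) bound for 2 tasks = 0.828427; compare with U = 20/91 (approx. 0.219780)
U <= bound, so schedulable by RM sufficient condition.

0.2198


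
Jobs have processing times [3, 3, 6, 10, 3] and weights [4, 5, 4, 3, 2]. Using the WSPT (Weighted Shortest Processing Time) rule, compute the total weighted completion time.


Compute p/w ratios and sort ascending (WSPT): [(3, 5), (3, 4), (6, 4), (3, 2), (10, 3)]
Compute weighted completion times:
  Job (p=3,w=5): C=3, w*C=5*3=15
  Job (p=3,w=4): C=6, w*C=4*6=24
  Job (p=6,w=4): C=12, w*C=4*12=48
  Job (p=3,w=2): C=15, w*C=2*15=30
  Job (p=10,w=3): C=25, w*C=3*25=75
Total weighted completion time = 192

192


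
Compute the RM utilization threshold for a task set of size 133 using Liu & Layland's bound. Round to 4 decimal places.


Compute 2^(1/133) = 1.0052252371
Subtract 1: 1.0052252371 - 1 = 0.0052252371
Multiply by n: 133 * 0.0052252371 = 0.6949565343
Round to 4 dp: 0.6950

0.6950


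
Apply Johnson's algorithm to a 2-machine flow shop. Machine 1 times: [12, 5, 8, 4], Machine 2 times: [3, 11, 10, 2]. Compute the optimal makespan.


Apply Johnson's rule:
  Group 1 (a <= b): [(2, 5, 11), (3, 8, 10)]
  Group 2 (a > b): [(1, 12, 3), (4, 4, 2)]
Optimal job order: [2, 3, 1, 4]
Schedule:
  Job 2: M1 done at 5, M2 done at 16
  Job 3: M1 done at 13, M2 done at 26
  Job 1: M1 done at 25, M2 done at 29
  Job 4: M1 done at 29, M2 done at 31
Makespan = 31

31


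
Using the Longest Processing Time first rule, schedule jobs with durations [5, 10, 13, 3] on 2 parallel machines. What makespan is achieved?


Sort jobs in decreasing order (LPT): [13, 10, 5, 3]
Assign each job to the least loaded machine:
  Machine 1: jobs [13, 3], load = 16
  Machine 2: jobs [10, 5], load = 15
Makespan = max load = 16

16


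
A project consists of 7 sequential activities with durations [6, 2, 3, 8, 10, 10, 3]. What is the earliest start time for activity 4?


Activity 4 starts after activities 1 through 3 complete.
Predecessor durations: [6, 2, 3]
ES = 6 + 2 + 3 = 11

11


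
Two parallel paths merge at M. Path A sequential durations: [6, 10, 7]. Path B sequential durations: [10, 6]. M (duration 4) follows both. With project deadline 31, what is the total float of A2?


Forward pass: ES(A2) = sum of predecessors on chain A = 6
EF = ES + duration = 6 + 10 = 16
Backward pass: LF(M) = deadline = 31; LS(M) = 31 - 4 = 27
LF(A2) = LS(M) - sum(successors on chain A) = 27 - 7 = 20
LS = LF - duration = 20 - 10 = 10
Total float = LS - ES = 10 - 6 = 4

4


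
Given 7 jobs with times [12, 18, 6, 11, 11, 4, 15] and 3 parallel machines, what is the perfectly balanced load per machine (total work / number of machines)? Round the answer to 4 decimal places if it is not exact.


Total processing time = 12 + 18 + 6 + 11 + 11 + 4 + 15 = 77
Number of machines = 3
Ideal balanced load = 77 / 3 = 25.6667

25.6667


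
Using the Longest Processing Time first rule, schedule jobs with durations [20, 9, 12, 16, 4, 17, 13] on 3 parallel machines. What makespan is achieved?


Sort jobs in decreasing order (LPT): [20, 17, 16, 13, 12, 9, 4]
Assign each job to the least loaded machine:
  Machine 1: jobs [20, 9, 4], load = 33
  Machine 2: jobs [17, 12], load = 29
  Machine 3: jobs [16, 13], load = 29
Makespan = max load = 33

33


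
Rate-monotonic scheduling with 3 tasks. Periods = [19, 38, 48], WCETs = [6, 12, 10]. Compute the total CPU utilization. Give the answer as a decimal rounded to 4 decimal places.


Compute individual utilizations (exact fractions):
  Task 1: C/T = 6/19 (approx. 0.3158)
  Task 2: C/T = 12/38 = 6/19 (approx. 0.3158)
  Task 3: C/T = 10/48 = 5/24 (approx. 0.2083)
Total utilization U = 6/19 + 6/19 + 5/24 = 383/456
Rounded to 4 decimal places: U = 0.8399
RM (Liu & Layland) bound for 3 tasks = 0.779763; compare with U = 383/456 (approx. 0.839912)
bound < U <= 1, so the RM sufficient condition is not met (inconclusive; an exact test such as response-time analysis is needed).

0.8399


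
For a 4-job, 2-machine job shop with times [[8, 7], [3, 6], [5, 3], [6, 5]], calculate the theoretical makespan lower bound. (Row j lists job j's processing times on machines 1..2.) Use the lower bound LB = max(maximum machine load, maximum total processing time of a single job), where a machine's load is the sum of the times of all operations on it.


Machine loads:
  Machine 1: 8 + 3 + 5 + 6 = 22
  Machine 2: 7 + 6 + 3 + 5 = 21
Max machine load = 22
Job totals:
  Job 1: 15
  Job 2: 9
  Job 3: 8
  Job 4: 11
Max job total = 15
Lower bound = max(22, 15) = 22

22


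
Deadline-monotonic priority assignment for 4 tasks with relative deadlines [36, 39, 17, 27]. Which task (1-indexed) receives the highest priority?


Sort tasks by relative deadline (ascending):
  Task 3: deadline = 17
  Task 4: deadline = 27
  Task 1: deadline = 36
  Task 2: deadline = 39
Priority order (highest first): [3, 4, 1, 2]
Highest priority task = 3

3


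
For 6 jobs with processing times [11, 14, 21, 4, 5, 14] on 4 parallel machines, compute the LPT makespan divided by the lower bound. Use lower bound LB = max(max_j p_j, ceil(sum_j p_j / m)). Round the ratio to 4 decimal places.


LPT order: [21, 14, 14, 11, 5, 4]
Machine loads after assignment: [21, 18, 14, 16]
LPT makespan = 21
Lower bound = max(max_job, ceil(total/4)) = max(21, 18) = 21
Ratio = 21 / 21 = 1.0

1.0


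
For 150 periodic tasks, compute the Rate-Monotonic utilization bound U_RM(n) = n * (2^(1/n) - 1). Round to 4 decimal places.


Compute 2^(1/150) = 1.0046316744
Subtract 1: 1.0046316744 - 1 = 0.0046316744
Multiply by n: 150 * 0.0046316744 = 0.6947511600
Round to 4 dp: 0.6948

0.6948


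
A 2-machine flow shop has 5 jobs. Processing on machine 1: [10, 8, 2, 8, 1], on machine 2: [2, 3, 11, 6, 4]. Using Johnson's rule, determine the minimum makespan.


Apply Johnson's rule:
  Group 1 (a <= b): [(5, 1, 4), (3, 2, 11)]
  Group 2 (a > b): [(4, 8, 6), (2, 8, 3), (1, 10, 2)]
Optimal job order: [5, 3, 4, 2, 1]
Schedule:
  Job 5: M1 done at 1, M2 done at 5
  Job 3: M1 done at 3, M2 done at 16
  Job 4: M1 done at 11, M2 done at 22
  Job 2: M1 done at 19, M2 done at 25
  Job 1: M1 done at 29, M2 done at 31
Makespan = 31

31


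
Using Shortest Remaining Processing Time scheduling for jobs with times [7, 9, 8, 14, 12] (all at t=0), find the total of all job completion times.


Since all jobs arrive at t=0, SRPT equals SPT ordering.
SPT order: [7, 8, 9, 12, 14]
Completion times:
  Job 1: p=7, C=7
  Job 2: p=8, C=15
  Job 3: p=9, C=24
  Job 4: p=12, C=36
  Job 5: p=14, C=50
Total completion time = 7 + 15 + 24 + 36 + 50 = 132

132


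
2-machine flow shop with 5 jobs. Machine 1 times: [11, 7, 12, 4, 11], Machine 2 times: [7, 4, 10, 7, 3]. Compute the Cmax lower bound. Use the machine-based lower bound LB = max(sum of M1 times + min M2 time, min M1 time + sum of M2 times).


LB1 = sum(M1 times) + min(M2 times) = 45 + 3 = 48
LB2 = min(M1 times) + sum(M2 times) = 4 + 31 = 35
Lower bound = max(LB1, LB2) = max(48, 35) = 48

48


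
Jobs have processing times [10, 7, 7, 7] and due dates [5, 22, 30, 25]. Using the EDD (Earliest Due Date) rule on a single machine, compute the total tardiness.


Sort by due date (EDD order): [(10, 5), (7, 22), (7, 25), (7, 30)]
Compute completion times and tardiness:
  Job 1: p=10, d=5, C=10, tardiness=max(0,10-5)=5
  Job 2: p=7, d=22, C=17, tardiness=max(0,17-22)=0
  Job 3: p=7, d=25, C=24, tardiness=max(0,24-25)=0
  Job 4: p=7, d=30, C=31, tardiness=max(0,31-30)=1
Total tardiness = 6

6


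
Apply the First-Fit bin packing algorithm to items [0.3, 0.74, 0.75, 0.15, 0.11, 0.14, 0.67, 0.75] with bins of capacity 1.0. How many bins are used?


Place items sequentially using First-Fit:
  Item 0.3 -> new Bin 1
  Item 0.74 -> new Bin 2
  Item 0.75 -> new Bin 3
  Item 0.15 -> Bin 1 (now 0.45)
  Item 0.11 -> Bin 1 (now 0.56)
  Item 0.14 -> Bin 1 (now 0.7)
  Item 0.67 -> new Bin 4
  Item 0.75 -> new Bin 5
Total bins used = 5

5
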